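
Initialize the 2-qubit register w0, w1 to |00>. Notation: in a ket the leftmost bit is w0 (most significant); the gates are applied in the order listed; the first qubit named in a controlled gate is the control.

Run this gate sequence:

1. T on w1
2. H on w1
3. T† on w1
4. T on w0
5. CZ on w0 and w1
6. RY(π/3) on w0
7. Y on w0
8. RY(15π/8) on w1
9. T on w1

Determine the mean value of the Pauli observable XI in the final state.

In the final state, XI has expectation -sqrt(3)/2.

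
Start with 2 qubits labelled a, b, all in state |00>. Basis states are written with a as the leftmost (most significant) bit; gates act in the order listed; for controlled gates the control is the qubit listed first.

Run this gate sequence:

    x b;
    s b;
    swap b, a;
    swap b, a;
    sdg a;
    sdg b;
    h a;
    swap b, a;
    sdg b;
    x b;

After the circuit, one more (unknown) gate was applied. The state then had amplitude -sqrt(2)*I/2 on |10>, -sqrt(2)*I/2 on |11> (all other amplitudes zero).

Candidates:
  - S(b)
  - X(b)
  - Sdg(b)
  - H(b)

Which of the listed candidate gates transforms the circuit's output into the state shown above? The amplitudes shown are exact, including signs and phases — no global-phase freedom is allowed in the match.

The applied gate was Sdg(b).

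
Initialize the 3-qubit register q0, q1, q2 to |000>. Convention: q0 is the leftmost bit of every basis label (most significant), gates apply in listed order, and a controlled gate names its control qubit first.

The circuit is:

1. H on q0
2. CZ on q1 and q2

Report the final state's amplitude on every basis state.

The final amplitudes are sqrt(2)/2 on |000>, sqrt(2)/2 on |100>, and 0 on every other basis state.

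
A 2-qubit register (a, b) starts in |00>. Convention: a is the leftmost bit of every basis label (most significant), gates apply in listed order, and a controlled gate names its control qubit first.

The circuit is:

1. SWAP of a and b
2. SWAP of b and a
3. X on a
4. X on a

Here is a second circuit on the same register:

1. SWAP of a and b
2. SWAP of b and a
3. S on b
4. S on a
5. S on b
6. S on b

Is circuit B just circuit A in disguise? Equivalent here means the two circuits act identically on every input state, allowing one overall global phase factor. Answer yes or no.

No, they are not equivalent — no single phase factor reconciles the two unitaries.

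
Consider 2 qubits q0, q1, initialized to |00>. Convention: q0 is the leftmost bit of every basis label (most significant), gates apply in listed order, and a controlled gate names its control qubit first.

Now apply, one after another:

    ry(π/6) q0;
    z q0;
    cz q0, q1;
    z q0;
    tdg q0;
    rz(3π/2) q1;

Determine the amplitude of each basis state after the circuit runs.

After the circuit, the state carries amplitude (-sqrt(6) - sqrt(2))*exp(I*pi/4)/4 on |00>, 0 on |01>, -sqrt(6)/4 + sqrt(2)/4 on |10>, 0 on |11>.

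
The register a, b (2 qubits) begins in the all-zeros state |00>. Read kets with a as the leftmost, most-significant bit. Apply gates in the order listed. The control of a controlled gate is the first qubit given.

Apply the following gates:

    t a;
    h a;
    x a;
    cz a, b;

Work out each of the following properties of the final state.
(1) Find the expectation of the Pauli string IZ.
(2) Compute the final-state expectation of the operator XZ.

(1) In the final state, IZ has expectation 1.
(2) The observable XZ averages to 1.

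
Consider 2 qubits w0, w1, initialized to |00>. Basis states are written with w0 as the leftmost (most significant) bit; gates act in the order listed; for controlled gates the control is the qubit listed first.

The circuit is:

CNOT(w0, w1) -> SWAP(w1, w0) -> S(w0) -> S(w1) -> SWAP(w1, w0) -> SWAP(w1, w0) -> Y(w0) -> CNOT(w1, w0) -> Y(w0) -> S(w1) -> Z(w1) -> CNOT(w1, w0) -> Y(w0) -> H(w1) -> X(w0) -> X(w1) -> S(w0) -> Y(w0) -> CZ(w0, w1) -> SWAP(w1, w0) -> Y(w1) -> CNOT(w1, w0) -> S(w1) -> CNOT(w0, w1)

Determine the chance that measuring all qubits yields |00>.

A full measurement returns |00> with probability 1/2.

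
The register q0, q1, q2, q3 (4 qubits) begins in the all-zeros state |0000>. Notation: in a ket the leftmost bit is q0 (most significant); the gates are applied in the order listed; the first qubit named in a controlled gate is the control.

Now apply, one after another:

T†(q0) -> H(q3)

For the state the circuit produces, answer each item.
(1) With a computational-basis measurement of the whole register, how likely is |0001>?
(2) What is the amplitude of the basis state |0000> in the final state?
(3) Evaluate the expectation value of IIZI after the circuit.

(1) Outcome |0001> occurs with probability 1/2.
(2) The final state's coefficient on |0000> equals sqrt(2)/2.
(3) In the final state, IIZI has expectation 1.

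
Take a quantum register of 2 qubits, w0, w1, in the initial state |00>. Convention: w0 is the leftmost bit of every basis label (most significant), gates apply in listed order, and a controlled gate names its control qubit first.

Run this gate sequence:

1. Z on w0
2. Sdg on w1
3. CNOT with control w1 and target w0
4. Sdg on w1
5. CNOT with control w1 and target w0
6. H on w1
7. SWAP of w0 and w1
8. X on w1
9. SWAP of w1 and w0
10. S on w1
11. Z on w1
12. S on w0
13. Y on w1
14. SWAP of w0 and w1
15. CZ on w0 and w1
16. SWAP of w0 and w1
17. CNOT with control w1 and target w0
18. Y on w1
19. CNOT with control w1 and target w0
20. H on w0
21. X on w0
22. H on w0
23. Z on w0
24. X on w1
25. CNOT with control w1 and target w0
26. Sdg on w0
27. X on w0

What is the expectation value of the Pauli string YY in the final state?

The observable YY averages to -1.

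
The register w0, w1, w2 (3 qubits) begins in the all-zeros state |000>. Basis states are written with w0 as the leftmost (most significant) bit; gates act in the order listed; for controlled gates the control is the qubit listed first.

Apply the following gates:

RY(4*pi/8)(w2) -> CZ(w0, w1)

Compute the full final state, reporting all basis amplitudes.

The final amplitudes are sqrt(2)/2 on |000>, sqrt(2)/2 on |001>, and 0 on every other basis state.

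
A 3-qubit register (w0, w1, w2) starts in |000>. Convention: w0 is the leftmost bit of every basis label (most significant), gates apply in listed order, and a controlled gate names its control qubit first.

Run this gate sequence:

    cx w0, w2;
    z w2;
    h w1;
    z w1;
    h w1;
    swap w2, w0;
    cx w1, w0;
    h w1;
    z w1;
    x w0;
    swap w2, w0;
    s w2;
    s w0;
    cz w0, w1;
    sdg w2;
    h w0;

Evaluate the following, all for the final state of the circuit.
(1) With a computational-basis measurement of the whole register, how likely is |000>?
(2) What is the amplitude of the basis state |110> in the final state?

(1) The probability of measuring |000> is 1/4.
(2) The amplitude on |110> is 1/2.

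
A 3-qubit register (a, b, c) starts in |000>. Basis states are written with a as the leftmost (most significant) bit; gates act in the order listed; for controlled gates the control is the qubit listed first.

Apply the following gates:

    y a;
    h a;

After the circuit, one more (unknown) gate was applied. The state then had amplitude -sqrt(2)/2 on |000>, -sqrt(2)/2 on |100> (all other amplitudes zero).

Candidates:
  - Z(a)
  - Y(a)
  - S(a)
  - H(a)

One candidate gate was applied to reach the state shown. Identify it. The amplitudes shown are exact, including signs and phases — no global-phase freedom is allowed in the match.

It was Y(a) that produced the state shown.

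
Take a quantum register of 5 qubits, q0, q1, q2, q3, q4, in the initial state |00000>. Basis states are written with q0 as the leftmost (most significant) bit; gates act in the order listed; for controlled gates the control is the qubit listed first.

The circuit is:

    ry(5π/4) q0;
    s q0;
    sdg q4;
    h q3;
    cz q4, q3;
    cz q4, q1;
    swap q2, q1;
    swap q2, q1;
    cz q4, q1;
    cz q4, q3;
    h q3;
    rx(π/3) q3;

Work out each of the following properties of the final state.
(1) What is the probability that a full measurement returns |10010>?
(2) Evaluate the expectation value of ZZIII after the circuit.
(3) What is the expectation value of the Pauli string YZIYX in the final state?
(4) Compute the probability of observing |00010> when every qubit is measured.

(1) Outcome |10010> occurs with probability sqrt(2)/16 + 1/8. Key observation: steps 4-11 multiply out to the identity, so the circuit reduces to the remaining gates.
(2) The observable ZZIII averages to -sqrt(2)/2.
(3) In the final state, YZIYX has expectation 0.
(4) The probability of measuring |00010> is 1/8 - sqrt(2)/16.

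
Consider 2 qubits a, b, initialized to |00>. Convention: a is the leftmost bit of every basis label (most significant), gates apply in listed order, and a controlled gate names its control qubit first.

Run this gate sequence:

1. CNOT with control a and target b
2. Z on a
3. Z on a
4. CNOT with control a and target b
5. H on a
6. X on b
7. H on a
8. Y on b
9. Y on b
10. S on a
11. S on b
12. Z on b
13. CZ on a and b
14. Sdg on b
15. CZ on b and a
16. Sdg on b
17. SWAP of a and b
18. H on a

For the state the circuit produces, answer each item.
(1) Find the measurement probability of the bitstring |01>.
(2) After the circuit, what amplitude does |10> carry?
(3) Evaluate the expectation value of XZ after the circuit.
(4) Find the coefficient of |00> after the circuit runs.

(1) A full measurement returns |01> with probability 0. Key observation: the block from step 1 through step 4 cancels to the identity and can be dropped.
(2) |10> carries amplitude -sqrt(2)*I/2 in the final state.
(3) The expectation value of XZ is -1.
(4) The final state's coefficient on |00> equals sqrt(2)*I/2.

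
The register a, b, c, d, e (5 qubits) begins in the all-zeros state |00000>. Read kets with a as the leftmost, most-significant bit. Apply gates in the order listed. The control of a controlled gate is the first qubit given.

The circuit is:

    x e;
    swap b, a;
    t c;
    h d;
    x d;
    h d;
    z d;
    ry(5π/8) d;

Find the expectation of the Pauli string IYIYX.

The expectation value of IYIYX is 0.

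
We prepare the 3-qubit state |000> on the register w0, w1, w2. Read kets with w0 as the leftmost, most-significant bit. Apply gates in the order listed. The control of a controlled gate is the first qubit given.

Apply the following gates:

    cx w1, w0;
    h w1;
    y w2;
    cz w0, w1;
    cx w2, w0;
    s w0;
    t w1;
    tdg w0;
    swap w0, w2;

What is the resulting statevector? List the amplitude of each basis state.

The resulting statevector has amplitude sqrt(2)*exp(3*I*pi/4)/2 on |101>, -sqrt(2)/2 on |111>, and 0 on every other basis state.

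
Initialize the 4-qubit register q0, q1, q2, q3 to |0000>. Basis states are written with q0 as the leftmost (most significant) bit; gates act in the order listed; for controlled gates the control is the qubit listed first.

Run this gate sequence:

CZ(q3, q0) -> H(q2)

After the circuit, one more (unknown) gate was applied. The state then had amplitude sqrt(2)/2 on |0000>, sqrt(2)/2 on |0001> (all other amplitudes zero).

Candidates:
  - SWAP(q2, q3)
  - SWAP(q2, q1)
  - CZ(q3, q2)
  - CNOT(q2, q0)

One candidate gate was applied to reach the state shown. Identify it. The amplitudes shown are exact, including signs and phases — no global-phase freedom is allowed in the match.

The applied gate was SWAP(q2, q3).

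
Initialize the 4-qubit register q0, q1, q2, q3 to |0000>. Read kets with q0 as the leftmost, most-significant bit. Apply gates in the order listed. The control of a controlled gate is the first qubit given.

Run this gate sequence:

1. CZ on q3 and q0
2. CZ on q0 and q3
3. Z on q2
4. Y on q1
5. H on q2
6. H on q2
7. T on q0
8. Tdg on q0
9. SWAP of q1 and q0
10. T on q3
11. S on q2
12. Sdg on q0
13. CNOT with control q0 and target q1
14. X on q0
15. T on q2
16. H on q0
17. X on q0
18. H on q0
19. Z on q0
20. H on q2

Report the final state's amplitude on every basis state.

The resulting statevector has amplitude sqrt(2)/2 on |0100>, sqrt(2)/2 on |0110>, and 0 on every other basis state. Key observation: gates 16-19 undo each other exactly, leaving only the rest of the circuit to track.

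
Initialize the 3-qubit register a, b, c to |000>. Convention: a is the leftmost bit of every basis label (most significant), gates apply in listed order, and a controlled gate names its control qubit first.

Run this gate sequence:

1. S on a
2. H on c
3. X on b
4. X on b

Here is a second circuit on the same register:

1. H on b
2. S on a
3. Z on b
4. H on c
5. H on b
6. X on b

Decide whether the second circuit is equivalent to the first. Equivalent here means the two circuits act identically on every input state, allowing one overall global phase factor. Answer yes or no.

Yes, they are equivalent — the unitaries differ by at most a global phase.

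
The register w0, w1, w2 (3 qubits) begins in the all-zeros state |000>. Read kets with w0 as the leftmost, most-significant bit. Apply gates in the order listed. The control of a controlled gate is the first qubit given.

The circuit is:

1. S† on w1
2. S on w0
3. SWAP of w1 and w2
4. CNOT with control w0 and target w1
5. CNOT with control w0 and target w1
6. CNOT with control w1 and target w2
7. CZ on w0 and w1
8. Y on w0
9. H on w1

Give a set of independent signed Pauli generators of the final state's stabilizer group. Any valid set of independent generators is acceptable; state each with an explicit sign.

One valid set of independent stabilizer generators is +IXI, -ZII, +IIZ (any independent generating set of the same group is equally correct). Key observation: the block from step 4 through step 5 cancels to the identity and can be dropped.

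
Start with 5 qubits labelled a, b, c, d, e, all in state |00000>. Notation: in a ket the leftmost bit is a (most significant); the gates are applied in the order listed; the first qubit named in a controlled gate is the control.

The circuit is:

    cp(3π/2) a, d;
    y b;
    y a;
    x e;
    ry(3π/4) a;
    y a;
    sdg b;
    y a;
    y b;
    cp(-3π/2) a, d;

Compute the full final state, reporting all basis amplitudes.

The final amplitudes are -sqrt(sqrt(2) + 2)/2 on |00001>, sqrt(2 - sqrt(2))/2 on |10001>, and 0 on every other basis state.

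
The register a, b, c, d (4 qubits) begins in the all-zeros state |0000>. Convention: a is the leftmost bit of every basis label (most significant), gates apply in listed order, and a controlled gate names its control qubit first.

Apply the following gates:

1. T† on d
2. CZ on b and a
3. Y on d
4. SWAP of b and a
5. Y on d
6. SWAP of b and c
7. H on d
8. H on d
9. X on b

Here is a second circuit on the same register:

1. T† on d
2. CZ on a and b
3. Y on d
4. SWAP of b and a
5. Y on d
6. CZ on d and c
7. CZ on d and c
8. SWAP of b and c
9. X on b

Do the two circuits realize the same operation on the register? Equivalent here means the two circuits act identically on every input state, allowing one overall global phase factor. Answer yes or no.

Yes, they are equivalent — the unitaries differ by at most a global phase.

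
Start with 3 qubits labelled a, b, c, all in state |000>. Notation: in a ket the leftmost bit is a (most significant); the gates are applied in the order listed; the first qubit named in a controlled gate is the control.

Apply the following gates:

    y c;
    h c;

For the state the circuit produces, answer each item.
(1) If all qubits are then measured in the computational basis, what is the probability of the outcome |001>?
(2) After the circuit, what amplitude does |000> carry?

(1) A full measurement returns |001> with probability 1/2.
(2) |000> carries amplitude sqrt(2)*I/2 in the final state.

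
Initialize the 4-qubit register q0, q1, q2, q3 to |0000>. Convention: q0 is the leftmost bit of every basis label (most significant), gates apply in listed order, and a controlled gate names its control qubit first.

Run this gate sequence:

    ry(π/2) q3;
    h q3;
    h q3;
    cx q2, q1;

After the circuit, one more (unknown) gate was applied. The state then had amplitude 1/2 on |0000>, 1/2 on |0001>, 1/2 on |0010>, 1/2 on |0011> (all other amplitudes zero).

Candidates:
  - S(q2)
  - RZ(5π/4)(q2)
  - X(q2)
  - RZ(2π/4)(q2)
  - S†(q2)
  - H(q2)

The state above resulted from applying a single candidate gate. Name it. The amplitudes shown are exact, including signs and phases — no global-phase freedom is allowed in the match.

The unique candidate consistent with the amplitudes is H(q2).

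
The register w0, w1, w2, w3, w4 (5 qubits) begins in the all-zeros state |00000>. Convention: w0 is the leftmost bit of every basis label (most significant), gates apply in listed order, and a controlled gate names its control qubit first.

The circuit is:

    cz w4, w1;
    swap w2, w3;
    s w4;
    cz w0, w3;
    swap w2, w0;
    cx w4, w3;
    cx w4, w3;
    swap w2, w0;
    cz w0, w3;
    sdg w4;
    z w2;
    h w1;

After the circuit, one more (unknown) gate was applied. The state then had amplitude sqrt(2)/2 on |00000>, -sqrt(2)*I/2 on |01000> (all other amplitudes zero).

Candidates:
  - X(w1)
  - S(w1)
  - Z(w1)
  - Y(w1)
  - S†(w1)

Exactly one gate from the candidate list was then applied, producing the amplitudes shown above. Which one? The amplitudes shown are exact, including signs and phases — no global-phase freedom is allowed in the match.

The unique candidate consistent with the amplitudes is S†(w1). Key observation: the block from step 3 through step 10 cancels to the identity and can be dropped.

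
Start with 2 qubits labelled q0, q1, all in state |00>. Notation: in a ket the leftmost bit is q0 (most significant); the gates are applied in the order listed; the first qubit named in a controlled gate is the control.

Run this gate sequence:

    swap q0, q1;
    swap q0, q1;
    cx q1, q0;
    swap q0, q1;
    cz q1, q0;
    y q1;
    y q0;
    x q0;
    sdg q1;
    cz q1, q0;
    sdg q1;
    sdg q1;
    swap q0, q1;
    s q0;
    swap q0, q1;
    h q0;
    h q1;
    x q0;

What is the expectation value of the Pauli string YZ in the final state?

The expectation value of YZ is 0.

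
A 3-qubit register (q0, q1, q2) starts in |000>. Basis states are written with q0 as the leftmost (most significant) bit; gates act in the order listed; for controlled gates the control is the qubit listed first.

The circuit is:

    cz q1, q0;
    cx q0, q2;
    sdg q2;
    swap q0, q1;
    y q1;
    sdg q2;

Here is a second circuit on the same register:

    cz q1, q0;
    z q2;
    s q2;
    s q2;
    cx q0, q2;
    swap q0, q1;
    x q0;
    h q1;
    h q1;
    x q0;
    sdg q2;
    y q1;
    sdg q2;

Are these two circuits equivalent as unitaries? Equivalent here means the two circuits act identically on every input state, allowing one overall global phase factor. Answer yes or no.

Yes: on every input state the two circuits agree up to one overall phase factor.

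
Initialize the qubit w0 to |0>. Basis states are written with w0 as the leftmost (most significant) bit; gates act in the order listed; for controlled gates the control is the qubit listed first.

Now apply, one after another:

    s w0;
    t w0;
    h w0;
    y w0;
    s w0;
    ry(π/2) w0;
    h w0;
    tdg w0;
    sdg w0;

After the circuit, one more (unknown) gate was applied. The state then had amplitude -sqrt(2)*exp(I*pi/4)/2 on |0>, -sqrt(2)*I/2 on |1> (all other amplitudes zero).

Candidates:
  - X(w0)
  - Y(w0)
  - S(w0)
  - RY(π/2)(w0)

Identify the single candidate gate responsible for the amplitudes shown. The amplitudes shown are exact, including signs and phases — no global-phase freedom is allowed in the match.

The unique candidate consistent with the amplitudes is X(w0).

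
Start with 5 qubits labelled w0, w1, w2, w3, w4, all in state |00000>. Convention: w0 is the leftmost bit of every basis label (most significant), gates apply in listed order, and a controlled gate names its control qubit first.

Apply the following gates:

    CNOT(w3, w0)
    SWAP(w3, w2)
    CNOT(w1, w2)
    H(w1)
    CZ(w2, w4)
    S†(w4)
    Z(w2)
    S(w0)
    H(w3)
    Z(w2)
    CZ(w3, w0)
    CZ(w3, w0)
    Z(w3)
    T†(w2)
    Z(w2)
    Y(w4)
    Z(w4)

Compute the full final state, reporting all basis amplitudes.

The resulting statevector has amplitude -I/2 on |00001>, I/2 on |00011>, -I/2 on |01001>, I/2 on |01011>, and 0 on every other basis state. Key observation: steps 11-12 multiply out to the identity, so the circuit reduces to the remaining gates.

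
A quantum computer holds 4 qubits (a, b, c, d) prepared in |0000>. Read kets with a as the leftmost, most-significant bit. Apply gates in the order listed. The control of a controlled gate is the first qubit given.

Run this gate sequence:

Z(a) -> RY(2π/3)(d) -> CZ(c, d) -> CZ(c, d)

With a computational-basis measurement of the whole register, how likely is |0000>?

Outcome |0000> occurs with probability 1/4.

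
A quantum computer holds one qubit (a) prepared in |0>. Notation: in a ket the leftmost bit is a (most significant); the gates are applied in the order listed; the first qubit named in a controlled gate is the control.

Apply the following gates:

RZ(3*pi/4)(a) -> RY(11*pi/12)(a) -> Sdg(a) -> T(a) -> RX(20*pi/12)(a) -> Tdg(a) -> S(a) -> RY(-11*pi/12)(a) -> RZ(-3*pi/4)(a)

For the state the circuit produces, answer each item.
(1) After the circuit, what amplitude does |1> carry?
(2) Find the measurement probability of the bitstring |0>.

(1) The final state's coefficient on |1> equals (1 - I)*(sqrt(2) + sqrt(6) - 4*I)/16.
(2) A full measurement returns |0> with probability 13/16 - sqrt(3)/32.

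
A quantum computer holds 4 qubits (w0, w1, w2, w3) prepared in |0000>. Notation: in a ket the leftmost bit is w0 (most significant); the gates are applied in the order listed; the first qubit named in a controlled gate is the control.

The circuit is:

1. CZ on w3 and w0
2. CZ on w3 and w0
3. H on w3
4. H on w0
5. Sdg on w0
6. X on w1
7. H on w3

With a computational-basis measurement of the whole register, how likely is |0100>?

The probability of measuring |0100> is 1/2. Key observation: gates 1-2 undo each other exactly, leaving only the rest of the circuit to track.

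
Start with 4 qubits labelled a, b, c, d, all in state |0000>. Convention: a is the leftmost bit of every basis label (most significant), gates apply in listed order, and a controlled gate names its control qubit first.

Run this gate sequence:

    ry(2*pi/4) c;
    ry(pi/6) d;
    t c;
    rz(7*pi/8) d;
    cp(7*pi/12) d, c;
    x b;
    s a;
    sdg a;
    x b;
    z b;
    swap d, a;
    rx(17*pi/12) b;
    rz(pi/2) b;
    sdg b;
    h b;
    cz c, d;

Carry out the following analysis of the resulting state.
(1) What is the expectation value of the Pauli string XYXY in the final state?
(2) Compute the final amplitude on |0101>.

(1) The expectation value of XYXY is 0. Key observation: gates 6-9 undo each other exactly, leaving only the rest of the circuit to track.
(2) |0101> carries amplitude 0 in the final state.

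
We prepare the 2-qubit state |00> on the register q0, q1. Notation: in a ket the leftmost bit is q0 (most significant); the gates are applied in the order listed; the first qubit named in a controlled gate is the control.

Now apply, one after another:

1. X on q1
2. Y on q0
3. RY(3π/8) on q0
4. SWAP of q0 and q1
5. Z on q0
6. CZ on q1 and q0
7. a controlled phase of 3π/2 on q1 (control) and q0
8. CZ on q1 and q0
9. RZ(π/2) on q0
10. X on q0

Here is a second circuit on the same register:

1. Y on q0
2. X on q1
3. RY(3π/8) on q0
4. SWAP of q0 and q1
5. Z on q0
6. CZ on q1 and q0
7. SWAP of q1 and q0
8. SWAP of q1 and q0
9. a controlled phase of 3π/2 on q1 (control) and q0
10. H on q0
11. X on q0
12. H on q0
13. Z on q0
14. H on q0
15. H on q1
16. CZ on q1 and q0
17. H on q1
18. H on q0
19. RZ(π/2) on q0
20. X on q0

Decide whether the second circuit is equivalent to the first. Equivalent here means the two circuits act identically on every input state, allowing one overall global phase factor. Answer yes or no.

No, they are not equivalent — no single phase factor reconciles the two unitaries.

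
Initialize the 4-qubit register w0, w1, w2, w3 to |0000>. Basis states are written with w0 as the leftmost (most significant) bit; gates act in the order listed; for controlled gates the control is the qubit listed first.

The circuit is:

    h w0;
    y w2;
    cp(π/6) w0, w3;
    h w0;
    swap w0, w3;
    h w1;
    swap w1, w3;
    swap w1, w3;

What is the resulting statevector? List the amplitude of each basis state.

The final amplitudes are sqrt(2)*I/2 on |0010>, sqrt(2)*I/2 on |0110>, and 0 on every other basis state. Key observation: steps 7-8 multiply out to the identity, so the circuit reduces to the remaining gates.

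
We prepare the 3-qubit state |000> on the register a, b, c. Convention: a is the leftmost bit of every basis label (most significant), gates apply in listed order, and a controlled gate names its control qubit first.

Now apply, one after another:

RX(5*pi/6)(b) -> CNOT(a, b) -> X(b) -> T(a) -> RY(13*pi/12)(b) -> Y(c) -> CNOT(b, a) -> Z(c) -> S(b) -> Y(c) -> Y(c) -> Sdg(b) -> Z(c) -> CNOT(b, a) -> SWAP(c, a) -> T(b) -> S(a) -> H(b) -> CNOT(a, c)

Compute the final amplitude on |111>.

The final state's coefficient on |111> equals -3*sqrt(sqrt(2) + 2)*exp(3*I*pi/4)/16 - (1 + I)*sqrt(3*sqrt(2) + 6)/16 - sqrt(3*sqrt(2) + 6)*exp(I*pi/4)/16 - sqrt(3*sqrt(2) + 6)*exp(3*I*pi/4)/16 + (3 - I)*sqrt(sqrt(2) + 2)/16 - sqrt(6 - 3*sqrt(2))*exp(I*pi/4)/16 - sqrt(6 - 3*sqrt(2))*exp(3*I*pi/4)/16 - sqrt(2 - sqrt(2))*exp(3*I*pi/4)/16 + sqrt(sqrt(2) + 2)*exp(I*pi/4)/16 + (1 + I)*sqrt(6 - 3*sqrt(2))/16 + 3*sqrt(2 - sqrt(2))*exp(I*pi/4)/16 - (1 - 3*I)*sqrt(2 - sqrt(2))/16. Key observation: gates 7-14 undo each other exactly, leaving only the rest of the circuit to track.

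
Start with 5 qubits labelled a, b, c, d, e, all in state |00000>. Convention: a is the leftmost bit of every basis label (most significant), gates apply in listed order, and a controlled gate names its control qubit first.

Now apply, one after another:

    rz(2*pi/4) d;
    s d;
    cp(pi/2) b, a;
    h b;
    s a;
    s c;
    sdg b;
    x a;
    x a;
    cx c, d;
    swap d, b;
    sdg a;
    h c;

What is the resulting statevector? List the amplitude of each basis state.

After the circuit, the state carries amplitude -exp(3*I*pi/4)/2 on |00000>, -exp(I*pi/4)/2 on |00010>, -exp(3*I*pi/4)/2 on |00100>, -exp(I*pi/4)/2 on |00110>, and 0 on every other basis state. Key observation: the block from step 8 through step 9 cancels to the identity and can be dropped.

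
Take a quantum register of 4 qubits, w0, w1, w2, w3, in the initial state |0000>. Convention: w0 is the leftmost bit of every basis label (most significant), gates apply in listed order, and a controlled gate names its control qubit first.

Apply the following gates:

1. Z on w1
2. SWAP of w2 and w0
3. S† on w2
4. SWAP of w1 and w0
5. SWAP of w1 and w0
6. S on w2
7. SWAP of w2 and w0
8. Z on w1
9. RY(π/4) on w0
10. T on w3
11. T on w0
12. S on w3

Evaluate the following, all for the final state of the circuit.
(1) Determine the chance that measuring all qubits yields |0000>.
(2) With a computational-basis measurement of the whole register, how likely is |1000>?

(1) A full measurement returns |0000> with probability sqrt(2)/4 + 1/2. Key observation: steps 1-8 multiply out to the identity, so the circuit reduces to the remaining gates.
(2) A full measurement returns |1000> with probability 1/2 - sqrt(2)/4.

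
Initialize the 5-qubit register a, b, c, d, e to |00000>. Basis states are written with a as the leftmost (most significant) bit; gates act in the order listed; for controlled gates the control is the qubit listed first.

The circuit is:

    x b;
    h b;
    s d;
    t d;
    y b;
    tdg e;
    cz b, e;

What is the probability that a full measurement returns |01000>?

The probability of measuring |01000> is 1/2.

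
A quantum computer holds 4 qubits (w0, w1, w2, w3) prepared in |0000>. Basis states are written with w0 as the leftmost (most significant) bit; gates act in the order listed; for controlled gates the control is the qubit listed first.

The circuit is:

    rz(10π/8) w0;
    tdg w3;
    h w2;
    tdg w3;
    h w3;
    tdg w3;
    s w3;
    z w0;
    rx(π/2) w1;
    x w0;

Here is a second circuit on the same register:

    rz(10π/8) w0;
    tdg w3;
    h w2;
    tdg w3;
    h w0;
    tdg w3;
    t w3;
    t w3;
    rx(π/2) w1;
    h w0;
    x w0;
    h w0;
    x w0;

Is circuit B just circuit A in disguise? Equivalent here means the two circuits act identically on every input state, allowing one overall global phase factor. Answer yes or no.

No: there is an input state on which the two circuits produce genuinely different outputs (not merely differing by a phase).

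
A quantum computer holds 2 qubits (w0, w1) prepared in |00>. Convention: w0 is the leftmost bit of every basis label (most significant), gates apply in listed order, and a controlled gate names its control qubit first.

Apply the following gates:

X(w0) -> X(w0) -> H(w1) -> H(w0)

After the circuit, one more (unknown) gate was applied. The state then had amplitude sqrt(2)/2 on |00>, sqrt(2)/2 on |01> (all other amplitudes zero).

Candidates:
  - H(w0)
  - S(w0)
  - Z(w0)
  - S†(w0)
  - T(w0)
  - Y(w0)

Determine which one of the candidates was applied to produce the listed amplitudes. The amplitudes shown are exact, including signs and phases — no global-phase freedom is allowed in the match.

The applied gate was H(w0). Key observation: the block from step 1 through step 2 cancels to the identity and can be dropped.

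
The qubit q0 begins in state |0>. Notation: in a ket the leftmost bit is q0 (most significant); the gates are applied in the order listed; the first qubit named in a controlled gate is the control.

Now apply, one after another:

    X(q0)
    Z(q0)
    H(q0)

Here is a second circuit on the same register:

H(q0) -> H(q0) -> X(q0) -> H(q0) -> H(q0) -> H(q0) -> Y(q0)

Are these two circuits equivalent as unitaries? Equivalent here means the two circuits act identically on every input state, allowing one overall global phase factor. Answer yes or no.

No: there is an input state on which the two circuits produce genuinely different outputs (not merely differing by a phase).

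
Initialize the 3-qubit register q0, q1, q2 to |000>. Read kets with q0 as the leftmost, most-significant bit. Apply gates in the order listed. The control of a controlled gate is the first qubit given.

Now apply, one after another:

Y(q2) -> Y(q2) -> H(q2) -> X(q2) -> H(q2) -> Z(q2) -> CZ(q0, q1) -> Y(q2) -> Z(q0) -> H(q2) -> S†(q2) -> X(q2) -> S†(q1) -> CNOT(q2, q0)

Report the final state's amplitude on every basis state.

The resulting statevector has amplitude -sqrt(2)/2 on |000>, sqrt(2)*I/2 on |101>, and 0 on every other basis state. Key observation: gates 3-6 undo each other exactly, leaving only the rest of the circuit to track.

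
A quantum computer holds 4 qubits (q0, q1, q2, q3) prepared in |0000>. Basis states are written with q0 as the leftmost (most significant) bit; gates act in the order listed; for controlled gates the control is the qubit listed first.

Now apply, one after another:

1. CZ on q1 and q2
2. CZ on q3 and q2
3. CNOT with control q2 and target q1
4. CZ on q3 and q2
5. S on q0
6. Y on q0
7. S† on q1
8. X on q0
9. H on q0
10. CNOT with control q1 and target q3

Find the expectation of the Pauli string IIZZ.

The expectation value of IIZZ is 1.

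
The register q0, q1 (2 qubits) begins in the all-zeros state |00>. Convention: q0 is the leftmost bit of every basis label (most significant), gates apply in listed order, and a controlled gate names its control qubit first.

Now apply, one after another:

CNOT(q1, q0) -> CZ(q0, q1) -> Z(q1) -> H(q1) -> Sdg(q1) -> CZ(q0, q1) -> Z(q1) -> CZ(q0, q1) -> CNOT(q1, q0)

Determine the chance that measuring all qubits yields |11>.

A full measurement returns |11> with probability 1/2.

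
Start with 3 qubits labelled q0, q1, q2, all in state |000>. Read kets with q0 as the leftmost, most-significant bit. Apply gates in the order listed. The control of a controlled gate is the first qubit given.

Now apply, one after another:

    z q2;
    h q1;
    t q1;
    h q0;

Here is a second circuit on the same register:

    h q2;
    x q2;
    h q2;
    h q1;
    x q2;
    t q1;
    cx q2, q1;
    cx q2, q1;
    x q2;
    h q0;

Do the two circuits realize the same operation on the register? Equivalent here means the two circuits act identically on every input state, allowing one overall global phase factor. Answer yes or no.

Yes, they are equivalent — the unitaries differ by at most a global phase.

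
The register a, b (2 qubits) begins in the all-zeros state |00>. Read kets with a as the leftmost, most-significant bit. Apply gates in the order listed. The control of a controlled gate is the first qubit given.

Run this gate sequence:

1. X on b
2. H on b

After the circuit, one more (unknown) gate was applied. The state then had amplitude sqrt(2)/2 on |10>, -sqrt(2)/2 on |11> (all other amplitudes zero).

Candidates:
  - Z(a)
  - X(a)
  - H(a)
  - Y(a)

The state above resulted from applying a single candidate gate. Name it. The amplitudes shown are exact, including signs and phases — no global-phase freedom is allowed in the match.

The applied gate was X(a).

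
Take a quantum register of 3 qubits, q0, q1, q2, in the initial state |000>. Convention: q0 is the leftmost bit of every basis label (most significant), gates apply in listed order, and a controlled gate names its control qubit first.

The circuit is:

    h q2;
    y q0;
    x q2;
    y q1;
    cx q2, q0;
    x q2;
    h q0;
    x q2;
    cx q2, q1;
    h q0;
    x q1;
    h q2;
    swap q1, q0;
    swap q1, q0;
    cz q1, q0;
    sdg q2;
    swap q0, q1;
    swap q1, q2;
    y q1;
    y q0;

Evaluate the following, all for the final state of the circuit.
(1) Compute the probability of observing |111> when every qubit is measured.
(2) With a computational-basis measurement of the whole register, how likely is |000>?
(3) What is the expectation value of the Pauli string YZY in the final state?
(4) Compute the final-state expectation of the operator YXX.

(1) Outcome |111> occurs with probability 1/4.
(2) Outcome |000> occurs with probability 1/4.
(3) The observable YZY averages to -1.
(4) The observable YXX averages to -1.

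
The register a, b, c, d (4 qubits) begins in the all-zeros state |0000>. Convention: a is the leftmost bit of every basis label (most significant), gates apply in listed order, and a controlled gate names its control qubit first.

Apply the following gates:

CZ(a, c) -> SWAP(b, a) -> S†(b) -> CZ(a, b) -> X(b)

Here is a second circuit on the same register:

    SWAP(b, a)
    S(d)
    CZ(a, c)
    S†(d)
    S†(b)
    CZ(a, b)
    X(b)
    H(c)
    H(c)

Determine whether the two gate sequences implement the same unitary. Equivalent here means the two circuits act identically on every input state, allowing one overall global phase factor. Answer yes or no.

No, they are not equivalent — no single phase factor reconciles the two unitaries.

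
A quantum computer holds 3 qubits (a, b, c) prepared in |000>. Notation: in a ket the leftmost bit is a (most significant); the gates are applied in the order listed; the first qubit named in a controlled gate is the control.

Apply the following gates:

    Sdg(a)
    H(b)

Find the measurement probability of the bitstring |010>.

A full measurement returns |010> with probability 1/2.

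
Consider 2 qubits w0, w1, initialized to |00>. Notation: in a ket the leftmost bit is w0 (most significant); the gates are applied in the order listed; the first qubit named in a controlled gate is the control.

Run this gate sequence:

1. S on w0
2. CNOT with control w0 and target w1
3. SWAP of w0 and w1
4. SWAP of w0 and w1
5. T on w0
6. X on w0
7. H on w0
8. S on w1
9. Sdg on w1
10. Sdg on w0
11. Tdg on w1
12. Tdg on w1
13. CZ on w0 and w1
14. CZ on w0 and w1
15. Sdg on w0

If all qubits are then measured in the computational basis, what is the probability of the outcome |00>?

The probability of measuring |00> is 1/2. Key observation: the block from step 13 through step 14 cancels to the identity and can be dropped.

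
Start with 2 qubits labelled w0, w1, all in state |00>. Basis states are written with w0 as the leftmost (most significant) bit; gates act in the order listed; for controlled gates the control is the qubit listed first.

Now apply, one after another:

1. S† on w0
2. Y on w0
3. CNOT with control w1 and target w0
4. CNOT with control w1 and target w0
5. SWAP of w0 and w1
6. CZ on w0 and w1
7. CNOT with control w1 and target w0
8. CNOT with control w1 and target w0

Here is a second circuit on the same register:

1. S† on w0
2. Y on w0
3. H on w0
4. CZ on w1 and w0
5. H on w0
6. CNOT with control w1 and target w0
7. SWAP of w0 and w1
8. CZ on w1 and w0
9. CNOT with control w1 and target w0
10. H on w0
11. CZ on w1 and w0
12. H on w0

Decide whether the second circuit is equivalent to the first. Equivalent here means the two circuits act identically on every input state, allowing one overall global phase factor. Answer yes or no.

Yes — the two circuits implement the same unitary up to a global phase.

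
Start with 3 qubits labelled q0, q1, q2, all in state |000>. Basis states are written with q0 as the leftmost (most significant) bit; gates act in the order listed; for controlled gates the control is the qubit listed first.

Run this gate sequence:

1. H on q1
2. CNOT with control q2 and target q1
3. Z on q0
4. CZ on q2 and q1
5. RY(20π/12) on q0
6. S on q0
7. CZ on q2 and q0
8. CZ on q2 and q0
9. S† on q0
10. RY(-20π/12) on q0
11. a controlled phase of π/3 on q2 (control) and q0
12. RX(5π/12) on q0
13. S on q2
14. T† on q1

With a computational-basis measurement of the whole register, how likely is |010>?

A full measurement returns |010> with probability -sqrt(2)/16 + sqrt(6)/16 + 1/4. Key observation: gates 5-10 undo each other exactly, leaving only the rest of the circuit to track.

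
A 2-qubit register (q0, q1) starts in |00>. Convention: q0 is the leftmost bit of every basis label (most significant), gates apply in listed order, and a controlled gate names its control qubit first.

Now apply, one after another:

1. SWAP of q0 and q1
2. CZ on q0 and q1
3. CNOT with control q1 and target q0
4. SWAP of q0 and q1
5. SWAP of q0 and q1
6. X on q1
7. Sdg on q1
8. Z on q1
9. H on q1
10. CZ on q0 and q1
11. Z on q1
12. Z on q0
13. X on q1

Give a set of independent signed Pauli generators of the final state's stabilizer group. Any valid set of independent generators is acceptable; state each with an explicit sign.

One valid set of independent stabilizer generators is +IX, +ZI (any independent generating set of the same group is equally correct). Key observation: the block from step 4 through step 5 cancels to the identity and can be dropped.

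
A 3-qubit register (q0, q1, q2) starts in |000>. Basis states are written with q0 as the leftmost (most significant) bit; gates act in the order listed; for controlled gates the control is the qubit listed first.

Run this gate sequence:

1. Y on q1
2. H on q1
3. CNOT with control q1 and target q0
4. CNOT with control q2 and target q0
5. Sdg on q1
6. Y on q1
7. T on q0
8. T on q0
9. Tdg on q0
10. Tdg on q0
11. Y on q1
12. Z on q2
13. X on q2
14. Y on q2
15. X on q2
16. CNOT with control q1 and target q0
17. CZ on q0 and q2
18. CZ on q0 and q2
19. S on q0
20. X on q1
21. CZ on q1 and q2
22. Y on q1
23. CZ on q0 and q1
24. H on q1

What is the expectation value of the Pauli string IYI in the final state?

The observable IYI averages to -1. Key observation: steps 6-11 multiply out to the identity, so the circuit reduces to the remaining gates.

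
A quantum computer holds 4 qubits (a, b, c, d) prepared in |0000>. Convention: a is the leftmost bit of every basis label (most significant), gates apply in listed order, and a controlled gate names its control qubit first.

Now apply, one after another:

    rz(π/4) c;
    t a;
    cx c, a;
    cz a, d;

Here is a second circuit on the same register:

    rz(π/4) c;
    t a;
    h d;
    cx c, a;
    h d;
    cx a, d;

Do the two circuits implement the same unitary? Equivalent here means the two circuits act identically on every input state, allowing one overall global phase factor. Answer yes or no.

No: there is an input state on which the two circuits produce genuinely different outputs (not merely differing by a phase).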